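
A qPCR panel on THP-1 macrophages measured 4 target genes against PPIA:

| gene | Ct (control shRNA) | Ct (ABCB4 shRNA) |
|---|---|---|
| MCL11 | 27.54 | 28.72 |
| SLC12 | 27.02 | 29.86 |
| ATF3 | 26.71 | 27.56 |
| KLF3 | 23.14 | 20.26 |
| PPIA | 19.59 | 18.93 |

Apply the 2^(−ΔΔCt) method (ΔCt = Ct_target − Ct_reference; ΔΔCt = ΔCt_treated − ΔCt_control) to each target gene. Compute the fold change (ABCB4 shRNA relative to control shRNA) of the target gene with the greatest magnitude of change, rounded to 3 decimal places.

0.088

MCL11: ΔΔCt = (28.72−18.93) − (27.54−19.59) = 9.79 − 7.95 = 1.84; fold change = 2^-1.84 = 0.279
SLC12: ΔΔCt = (29.86−18.93) − (27.02−19.59) = 10.93 − 7.43 = 3.50; fold change = 2^-3.50 = 0.088
ATF3: ΔΔCt = (27.56−18.93) − (26.71−19.59) = 8.63 − 7.12 = 1.51; fold change = 2^-1.51 = 0.351
KLF3: ΔΔCt = (20.26−18.93) − (23.14−19.59) = 1.33 − 3.55 = -2.22; fold change = 2^2.22 = 4.659
SLC12 has the largest |ΔΔCt| = 3.50.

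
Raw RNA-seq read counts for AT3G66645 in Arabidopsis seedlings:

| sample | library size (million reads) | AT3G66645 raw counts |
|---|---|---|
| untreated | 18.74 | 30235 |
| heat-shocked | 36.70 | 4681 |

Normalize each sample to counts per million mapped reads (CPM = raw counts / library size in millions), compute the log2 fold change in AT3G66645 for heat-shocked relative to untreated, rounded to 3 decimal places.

-3.661

CPM(untreated) = 30235 / 18.74 = 1613.3938
CPM(heat-shocked) = 4681 / 36.70 = 127.5477
Fold change = 127.5477 / 1613.3938 = 0.07906
log2(0.07906) = -3.6610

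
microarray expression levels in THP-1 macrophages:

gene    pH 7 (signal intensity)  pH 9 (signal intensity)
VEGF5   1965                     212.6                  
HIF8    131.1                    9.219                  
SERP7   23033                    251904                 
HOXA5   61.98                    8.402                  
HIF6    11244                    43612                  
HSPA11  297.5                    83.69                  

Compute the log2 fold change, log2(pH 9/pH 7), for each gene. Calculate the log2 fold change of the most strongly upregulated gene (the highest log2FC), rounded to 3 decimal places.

log2(212.6/1965) = -3.208  (VEGF5)
log2(9.219/131.1) = -3.830  (HIF8)
log2(251904/23033) = 3.451  (SERP7)
log2(8.402/61.98) = -2.883  (HOXA5)
log2(43612/11244) = 1.956  (HIF6)
log2(83.69/297.5) = -1.830  (HSPA11)
SERP7 is most strongly upregulated.

3.451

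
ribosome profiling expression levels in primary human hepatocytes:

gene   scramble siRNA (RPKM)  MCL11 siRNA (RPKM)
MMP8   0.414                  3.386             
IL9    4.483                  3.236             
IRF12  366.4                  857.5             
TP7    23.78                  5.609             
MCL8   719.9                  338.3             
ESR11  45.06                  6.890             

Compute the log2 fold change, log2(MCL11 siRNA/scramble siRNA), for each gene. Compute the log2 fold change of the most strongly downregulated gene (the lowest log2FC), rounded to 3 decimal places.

log2(3.386/0.414) = 3.032  (MMP8)
log2(3.236/4.483) = -0.470  (IL9)
log2(857.5/366.4) = 1.227  (IRF12)
log2(5.609/23.78) = -2.084  (TP7)
log2(338.3/719.9) = -1.089  (MCL8)
log2(6.890/45.06) = -2.709  (ESR11)
ESR11 is most strongly downregulated.

-2.709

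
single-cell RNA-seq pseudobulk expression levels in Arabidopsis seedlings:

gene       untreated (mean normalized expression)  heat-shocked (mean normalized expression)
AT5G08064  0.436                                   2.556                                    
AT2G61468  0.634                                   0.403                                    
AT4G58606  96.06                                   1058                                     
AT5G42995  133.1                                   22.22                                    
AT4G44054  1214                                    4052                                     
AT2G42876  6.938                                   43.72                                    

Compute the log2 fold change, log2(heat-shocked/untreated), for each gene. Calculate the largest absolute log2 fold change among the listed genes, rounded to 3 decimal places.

log2(2.556/0.436) = 2.551  (AT5G08064)
log2(0.403/0.634) = -0.654  (AT2G61468)
log2(1058/96.06) = 3.461  (AT4G58606)
log2(22.22/133.1) = -2.583  (AT5G42995)
log2(4052/1214) = 1.739  (AT4G44054)
log2(43.72/6.938) = 2.656  (AT2G42876)
The largest magnitude belongs to AT4G58606.

3.461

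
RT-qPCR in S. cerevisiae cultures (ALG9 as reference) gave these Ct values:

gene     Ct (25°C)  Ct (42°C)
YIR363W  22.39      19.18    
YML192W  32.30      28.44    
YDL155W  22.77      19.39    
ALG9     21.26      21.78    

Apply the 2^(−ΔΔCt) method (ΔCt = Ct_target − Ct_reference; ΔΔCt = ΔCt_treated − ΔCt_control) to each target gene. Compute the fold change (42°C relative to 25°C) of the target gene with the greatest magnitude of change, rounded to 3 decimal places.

20.821

YIR363W: ΔΔCt = (19.18−21.78) − (22.39−21.26) = -2.60 − 1.13 = -3.73; fold change = 2^3.73 = 13.269
YML192W: ΔΔCt = (28.44−21.78) − (32.30−21.26) = 6.66 − 11.04 = -4.38; fold change = 2^4.38 = 20.821
YDL155W: ΔΔCt = (19.39−21.78) − (22.77−21.26) = -2.39 − 1.51 = -3.90; fold change = 2^3.90 = 14.929
YML192W has the largest |ΔΔCt| = 4.38.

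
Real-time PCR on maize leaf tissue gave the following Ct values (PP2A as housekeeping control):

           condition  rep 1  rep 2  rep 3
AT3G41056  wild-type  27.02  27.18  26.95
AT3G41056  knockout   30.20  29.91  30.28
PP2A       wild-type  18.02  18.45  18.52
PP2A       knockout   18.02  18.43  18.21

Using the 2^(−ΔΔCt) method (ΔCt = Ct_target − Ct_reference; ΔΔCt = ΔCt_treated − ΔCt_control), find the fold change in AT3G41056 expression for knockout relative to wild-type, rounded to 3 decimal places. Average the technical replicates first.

Mean Ct: AT3G41056 wild-type 27.050; AT3G41056 knockout 30.130; PP2A wild-type 18.330; PP2A knockout 18.220
ΔCt(wild-type) = 27.050 − 18.330 = 8.720
ΔCt(knockout) = 30.130 − 18.220 = 11.910
ΔΔCt = 11.910 − 8.720 = 3.190
Fold change = 2^(−3.190) = 0.1096

0.110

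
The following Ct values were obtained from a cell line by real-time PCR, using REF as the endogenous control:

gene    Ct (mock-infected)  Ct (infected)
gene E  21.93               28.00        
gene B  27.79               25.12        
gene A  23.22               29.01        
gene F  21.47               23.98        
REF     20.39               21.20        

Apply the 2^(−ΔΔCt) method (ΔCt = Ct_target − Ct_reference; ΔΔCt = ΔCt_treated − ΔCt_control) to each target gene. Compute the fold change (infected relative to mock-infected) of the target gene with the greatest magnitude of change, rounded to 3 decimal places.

gene E: ΔΔCt = (28.00−21.20) − (21.93−20.39) = 6.80 − 1.54 = 5.26; fold change = 2^-5.26 = 0.026
gene B: ΔΔCt = (25.12−21.20) − (27.79−20.39) = 3.92 − 7.40 = -3.48; fold change = 2^3.48 = 11.158
gene A: ΔΔCt = (29.01−21.20) − (23.22−20.39) = 7.81 − 2.83 = 4.98; fold change = 2^-4.98 = 0.032
gene F: ΔΔCt = (23.98−21.20) − (21.47−20.39) = 2.78 − 1.08 = 1.70; fold change = 2^-1.70 = 0.308
gene E has the largest |ΔΔCt| = 5.26.

0.026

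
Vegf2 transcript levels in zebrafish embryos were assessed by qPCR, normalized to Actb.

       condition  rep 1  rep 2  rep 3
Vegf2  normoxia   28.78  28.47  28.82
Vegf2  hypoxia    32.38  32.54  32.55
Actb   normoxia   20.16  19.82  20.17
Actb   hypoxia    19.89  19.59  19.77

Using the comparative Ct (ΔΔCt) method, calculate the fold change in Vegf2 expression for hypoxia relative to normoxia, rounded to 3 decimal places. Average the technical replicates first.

0.058

Mean Ct: Vegf2 normoxia 28.690; Vegf2 hypoxia 32.490; Actb normoxia 20.050; Actb hypoxia 19.750
ΔCt(normoxia) = 28.690 − 20.050 = 8.640
ΔCt(hypoxia) = 32.490 − 19.750 = 12.740
ΔΔCt = 12.740 − 8.640 = 4.100
Fold change = 2^(−4.100) = 0.0583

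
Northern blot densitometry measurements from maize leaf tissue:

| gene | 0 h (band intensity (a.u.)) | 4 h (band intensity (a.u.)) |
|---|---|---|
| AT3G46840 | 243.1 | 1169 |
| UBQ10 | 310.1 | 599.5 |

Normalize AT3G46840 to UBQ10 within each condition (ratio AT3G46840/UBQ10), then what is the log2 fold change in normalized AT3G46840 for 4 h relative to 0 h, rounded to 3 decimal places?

1.315

AT3G46840/UBQ10 (0 h) = 243.1 / 310.1 = 0.78394
AT3G46840/UBQ10 (4 h) = 1169 / 599.5 = 1.95
Fold change = 1.95 / 0.78394 = 2.4874
log2(2.4874) = 1.3146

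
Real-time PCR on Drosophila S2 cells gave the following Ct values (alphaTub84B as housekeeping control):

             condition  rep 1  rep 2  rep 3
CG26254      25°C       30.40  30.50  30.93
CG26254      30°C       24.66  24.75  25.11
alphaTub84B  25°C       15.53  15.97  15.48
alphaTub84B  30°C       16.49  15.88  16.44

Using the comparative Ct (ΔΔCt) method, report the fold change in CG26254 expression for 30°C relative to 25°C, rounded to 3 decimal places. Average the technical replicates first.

Mean Ct: CG26254 25°C 30.610; CG26254 30°C 24.840; alphaTub84B 25°C 15.660; alphaTub84B 30°C 16.270
ΔCt(25°C) = 30.610 − 15.660 = 14.950
ΔCt(30°C) = 24.840 − 16.270 = 8.570
ΔΔCt = 8.570 − 14.950 = -6.380
Fold change = 2^(−(-6.380)) = 2^6.380 = 83.2859

83.286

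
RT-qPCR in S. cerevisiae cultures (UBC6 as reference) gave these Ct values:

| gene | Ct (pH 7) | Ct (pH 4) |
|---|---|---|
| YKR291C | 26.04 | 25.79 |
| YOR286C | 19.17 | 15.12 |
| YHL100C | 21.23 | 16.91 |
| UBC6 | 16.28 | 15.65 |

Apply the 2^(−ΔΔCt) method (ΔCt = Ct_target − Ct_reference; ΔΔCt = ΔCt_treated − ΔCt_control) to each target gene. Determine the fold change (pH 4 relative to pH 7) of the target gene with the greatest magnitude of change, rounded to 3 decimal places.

12.906

YKR291C: ΔΔCt = (25.79−15.65) − (26.04−16.28) = 10.14 − 9.76 = 0.38; fold change = 2^-0.38 = 0.768
YOR286C: ΔΔCt = (15.12−15.65) − (19.17−16.28) = -0.53 − 2.89 = -3.42; fold change = 2^3.42 = 10.703
YHL100C: ΔΔCt = (16.91−15.65) − (21.23−16.28) = 1.26 − 4.95 = -3.69; fold change = 2^3.69 = 12.906
YHL100C has the largest |ΔΔCt| = 3.69.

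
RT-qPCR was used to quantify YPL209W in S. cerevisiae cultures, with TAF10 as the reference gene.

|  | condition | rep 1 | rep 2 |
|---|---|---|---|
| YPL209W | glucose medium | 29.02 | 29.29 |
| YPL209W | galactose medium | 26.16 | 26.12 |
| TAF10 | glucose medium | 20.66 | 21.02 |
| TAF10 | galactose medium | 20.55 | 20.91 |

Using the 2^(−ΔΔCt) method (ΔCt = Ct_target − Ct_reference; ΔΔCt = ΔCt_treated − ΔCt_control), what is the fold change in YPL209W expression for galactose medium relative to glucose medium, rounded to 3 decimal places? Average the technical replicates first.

7.490

Mean Ct: YPL209W glucose medium 29.155; YPL209W galactose medium 26.140; TAF10 glucose medium 20.840; TAF10 galactose medium 20.730
ΔCt(glucose medium) = 29.155 − 20.840 = 8.315
ΔCt(galactose medium) = 26.140 − 20.730 = 5.410
ΔΔCt = 5.410 − 8.315 = -2.905
Fold change = 2^(−(-2.905)) = 2^2.905 = 7.4902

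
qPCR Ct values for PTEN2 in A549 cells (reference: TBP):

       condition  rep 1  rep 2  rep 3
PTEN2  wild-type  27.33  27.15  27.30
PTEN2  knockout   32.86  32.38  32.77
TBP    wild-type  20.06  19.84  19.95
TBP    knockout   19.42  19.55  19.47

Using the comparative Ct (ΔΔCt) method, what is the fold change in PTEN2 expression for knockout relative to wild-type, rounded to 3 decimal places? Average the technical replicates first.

Mean Ct: PTEN2 wild-type 27.260; PTEN2 knockout 32.670; TBP wild-type 19.950; TBP knockout 19.480
ΔCt(wild-type) = 27.260 − 19.950 = 7.310
ΔCt(knockout) = 32.670 − 19.480 = 13.190
ΔΔCt = 13.190 − 7.310 = 5.880
Fold change = 2^(−5.880) = 0.0170

0.017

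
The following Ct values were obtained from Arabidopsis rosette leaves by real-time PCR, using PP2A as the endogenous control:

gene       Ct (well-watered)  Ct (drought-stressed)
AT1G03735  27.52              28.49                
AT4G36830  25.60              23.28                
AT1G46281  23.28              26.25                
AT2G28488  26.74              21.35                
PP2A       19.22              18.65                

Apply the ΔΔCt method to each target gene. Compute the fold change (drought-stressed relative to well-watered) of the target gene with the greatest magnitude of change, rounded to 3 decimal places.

28.246

AT1G03735: ΔΔCt = (28.49−18.65) − (27.52−19.22) = 9.84 − 8.30 = 1.54; fold change = 2^-1.54 = 0.344
AT4G36830: ΔΔCt = (23.28−18.65) − (25.60−19.22) = 4.63 − 6.38 = -1.75; fold change = 2^1.75 = 3.364
AT1G46281: ΔΔCt = (26.25−18.65) − (23.28−19.22) = 7.60 − 4.06 = 3.54; fold change = 2^-3.54 = 0.086
AT2G28488: ΔΔCt = (21.35−18.65) − (26.74−19.22) = 2.70 − 7.52 = -4.82; fold change = 2^4.82 = 28.246
AT2G28488 has the largest |ΔΔCt| = 4.82.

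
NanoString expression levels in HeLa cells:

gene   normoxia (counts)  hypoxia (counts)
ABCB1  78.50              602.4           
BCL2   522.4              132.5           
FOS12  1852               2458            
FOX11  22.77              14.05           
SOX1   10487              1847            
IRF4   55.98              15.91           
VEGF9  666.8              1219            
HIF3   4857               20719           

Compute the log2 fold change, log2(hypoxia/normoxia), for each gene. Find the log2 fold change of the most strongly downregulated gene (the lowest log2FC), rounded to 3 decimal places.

-2.505

log2(602.4/78.50) = 2.940  (ABCB1)
log2(132.5/522.4) = -1.979  (BCL2)
log2(2458/1852) = 0.408  (FOS12)
log2(14.05/22.77) = -0.697  (FOX11)
log2(1847/10487) = -2.505  (SOX1)
log2(15.91/55.98) = -1.815  (IRF4)
log2(1219/666.8) = 0.870  (VEGF9)
log2(20719/4857) = 2.093  (HIF3)
SOX1 is most strongly downregulated.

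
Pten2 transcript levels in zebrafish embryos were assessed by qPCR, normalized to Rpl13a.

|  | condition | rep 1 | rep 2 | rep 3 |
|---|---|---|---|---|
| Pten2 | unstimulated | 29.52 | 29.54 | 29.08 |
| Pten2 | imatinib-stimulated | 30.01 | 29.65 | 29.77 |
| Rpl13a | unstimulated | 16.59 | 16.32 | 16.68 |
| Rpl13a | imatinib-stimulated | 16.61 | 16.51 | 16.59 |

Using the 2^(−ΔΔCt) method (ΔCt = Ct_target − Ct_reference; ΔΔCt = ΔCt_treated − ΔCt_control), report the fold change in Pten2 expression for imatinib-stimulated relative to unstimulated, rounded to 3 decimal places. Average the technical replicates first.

Mean Ct: Pten2 unstimulated 29.380; Pten2 imatinib-stimulated 29.810; Rpl13a unstimulated 16.530; Rpl13a imatinib-stimulated 16.570
ΔCt(unstimulated) = 29.380 − 16.530 = 12.850
ΔCt(imatinib-stimulated) = 29.810 − 16.570 = 13.240
ΔΔCt = 13.240 − 12.850 = 0.390
Fold change = 2^(−0.390) = 0.7631

0.763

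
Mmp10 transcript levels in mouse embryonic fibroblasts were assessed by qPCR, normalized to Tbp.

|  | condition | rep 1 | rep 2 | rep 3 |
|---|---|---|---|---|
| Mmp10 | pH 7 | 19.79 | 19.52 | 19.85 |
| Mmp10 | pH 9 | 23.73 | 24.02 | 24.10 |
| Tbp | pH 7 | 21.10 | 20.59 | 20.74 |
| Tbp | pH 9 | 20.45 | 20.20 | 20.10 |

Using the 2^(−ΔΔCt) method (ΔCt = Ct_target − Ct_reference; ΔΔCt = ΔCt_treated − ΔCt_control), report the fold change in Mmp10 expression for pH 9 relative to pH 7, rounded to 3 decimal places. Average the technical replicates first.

Mean Ct: Mmp10 pH 7 19.720; Mmp10 pH 9 23.950; Tbp pH 7 20.810; Tbp pH 9 20.250
ΔCt(pH 7) = 19.720 − 20.810 = -1.090
ΔCt(pH 9) = 23.950 − 20.250 = 3.700
ΔΔCt = 3.700 − (-1.090) = 4.790
Fold change = 2^(−4.790) = 0.0361

0.036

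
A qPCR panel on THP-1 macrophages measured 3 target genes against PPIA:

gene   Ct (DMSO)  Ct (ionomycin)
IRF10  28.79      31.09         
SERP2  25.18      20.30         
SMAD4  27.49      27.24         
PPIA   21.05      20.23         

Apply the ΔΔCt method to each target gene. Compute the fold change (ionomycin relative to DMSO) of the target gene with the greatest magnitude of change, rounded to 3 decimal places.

IRF10: ΔΔCt = (31.09−20.23) − (28.79−21.05) = 10.86 − 7.74 = 3.12; fold change = 2^-3.12 = 0.115
SERP2: ΔΔCt = (20.30−20.23) − (25.18−21.05) = 0.07 − 4.13 = -4.06; fold change = 2^4.06 = 16.679
SMAD4: ΔΔCt = (27.24−20.23) − (27.49−21.05) = 7.01 − 6.44 = 0.57; fold change = 2^-0.57 = 0.674
SERP2 has the largest |ΔΔCt| = 4.06.

16.679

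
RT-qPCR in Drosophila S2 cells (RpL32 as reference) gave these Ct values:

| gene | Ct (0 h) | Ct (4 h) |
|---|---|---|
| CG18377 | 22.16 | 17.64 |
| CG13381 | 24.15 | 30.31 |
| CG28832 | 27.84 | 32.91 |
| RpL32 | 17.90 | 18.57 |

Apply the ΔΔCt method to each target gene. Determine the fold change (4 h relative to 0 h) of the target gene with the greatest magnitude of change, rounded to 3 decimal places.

0.022

CG18377: ΔΔCt = (17.64−18.57) − (22.16−17.90) = -0.93 − 4.26 = -5.19; fold change = 2^5.19 = 36.504
CG13381: ΔΔCt = (30.31−18.57) − (24.15−17.90) = 11.74 − 6.25 = 5.49; fold change = 2^-5.49 = 0.022
CG28832: ΔΔCt = (32.91−18.57) − (27.84−17.90) = 14.34 − 9.94 = 4.40; fold change = 2^-4.40 = 0.047
CG13381 has the largest |ΔΔCt| = 5.49.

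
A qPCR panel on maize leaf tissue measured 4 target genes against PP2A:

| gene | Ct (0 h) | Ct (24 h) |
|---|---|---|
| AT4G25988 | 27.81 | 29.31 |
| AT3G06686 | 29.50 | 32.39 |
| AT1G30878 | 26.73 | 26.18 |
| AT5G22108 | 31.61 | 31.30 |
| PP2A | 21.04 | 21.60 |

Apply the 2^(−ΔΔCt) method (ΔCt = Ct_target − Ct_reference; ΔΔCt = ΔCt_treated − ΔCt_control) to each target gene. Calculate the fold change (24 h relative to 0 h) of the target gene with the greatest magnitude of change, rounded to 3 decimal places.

0.199

AT4G25988: ΔΔCt = (29.31−21.60) − (27.81−21.04) = 7.71 − 6.77 = 0.94; fold change = 2^-0.94 = 0.521
AT3G06686: ΔΔCt = (32.39−21.60) − (29.50−21.04) = 10.79 − 8.46 = 2.33; fold change = 2^-2.33 = 0.199
AT1G30878: ΔΔCt = (26.18−21.60) − (26.73−21.04) = 4.58 − 5.69 = -1.11; fold change = 2^1.11 = 2.158
AT5G22108: ΔΔCt = (31.30−21.60) − (31.61−21.04) = 9.70 − 10.57 = -0.87; fold change = 2^0.87 = 1.828
AT3G06686 has the largest |ΔΔCt| = 2.33.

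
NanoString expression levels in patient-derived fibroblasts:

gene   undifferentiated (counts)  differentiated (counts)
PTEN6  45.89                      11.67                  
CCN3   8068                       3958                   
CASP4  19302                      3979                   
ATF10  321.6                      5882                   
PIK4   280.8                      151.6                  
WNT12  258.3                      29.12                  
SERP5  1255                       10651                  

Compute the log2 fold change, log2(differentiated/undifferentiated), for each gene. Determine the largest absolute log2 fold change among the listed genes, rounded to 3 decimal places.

log2(11.67/45.89) = -1.975  (PTEN6)
log2(3958/8068) = -1.027  (CCN3)
log2(3979/19302) = -2.278  (CASP4)
log2(5882/321.6) = 4.193  (ATF10)
log2(151.6/280.8) = -0.889  (PIK4)
log2(29.12/258.3) = -3.149  (WNT12)
log2(10651/1255) = 3.085  (SERP5)
The largest magnitude belongs to ATF10.

4.193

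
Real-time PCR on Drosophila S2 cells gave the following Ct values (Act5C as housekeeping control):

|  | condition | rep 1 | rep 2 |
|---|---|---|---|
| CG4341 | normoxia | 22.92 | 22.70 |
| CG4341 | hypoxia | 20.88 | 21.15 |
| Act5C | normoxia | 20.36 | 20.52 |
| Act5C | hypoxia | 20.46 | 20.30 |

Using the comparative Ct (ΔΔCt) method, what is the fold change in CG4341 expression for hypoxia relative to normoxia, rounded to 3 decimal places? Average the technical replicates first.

Mean Ct: CG4341 normoxia 22.810; CG4341 hypoxia 21.015; Act5C normoxia 20.440; Act5C hypoxia 20.380
ΔCt(normoxia) = 22.810 − 20.440 = 2.370
ΔCt(hypoxia) = 21.015 − 20.380 = 0.635
ΔΔCt = 0.635 − 2.370 = -1.735
Fold change = 2^(−(-1.735)) = 2^1.735 = 3.3288

3.329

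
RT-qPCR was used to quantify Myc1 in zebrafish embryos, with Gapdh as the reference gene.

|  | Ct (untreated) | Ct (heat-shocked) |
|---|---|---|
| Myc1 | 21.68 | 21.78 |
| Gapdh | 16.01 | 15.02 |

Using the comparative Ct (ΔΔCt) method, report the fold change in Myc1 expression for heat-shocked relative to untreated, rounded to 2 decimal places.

0.47

ΔCt(untreated) = 21.680 − 16.010 = 5.670
ΔCt(heat-shocked) = 21.780 − 15.020 = 6.760
ΔΔCt = 6.760 − 5.670 = 1.090
Fold change = 2^(−1.090) = 0.470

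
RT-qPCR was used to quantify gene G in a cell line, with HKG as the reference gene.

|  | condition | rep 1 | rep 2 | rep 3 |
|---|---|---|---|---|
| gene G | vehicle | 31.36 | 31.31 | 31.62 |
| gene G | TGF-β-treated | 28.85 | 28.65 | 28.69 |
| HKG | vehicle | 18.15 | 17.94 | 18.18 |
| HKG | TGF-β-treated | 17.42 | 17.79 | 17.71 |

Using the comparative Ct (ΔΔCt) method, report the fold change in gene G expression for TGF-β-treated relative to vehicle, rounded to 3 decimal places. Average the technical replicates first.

4.757

Mean Ct: gene G vehicle 31.430; gene G TGF-β-treated 28.730; HKG vehicle 18.090; HKG TGF-β-treated 17.640
ΔCt(vehicle) = 31.430 − 18.090 = 13.340
ΔCt(TGF-β-treated) = 28.730 − 17.640 = 11.090
ΔΔCt = 11.090 − 13.340 = -2.250
Fold change = 2^(−(-2.250)) = 2^2.250 = 4.7568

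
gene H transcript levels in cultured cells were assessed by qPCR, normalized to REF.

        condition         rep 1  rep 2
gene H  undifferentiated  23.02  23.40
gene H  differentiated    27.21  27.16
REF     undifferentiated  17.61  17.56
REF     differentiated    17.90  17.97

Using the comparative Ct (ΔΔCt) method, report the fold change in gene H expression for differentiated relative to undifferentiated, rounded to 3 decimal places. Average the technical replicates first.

0.081

Mean Ct: gene H undifferentiated 23.210; gene H differentiated 27.185; REF undifferentiated 17.585; REF differentiated 17.935
ΔCt(undifferentiated) = 23.210 − 17.585 = 5.625
ΔCt(differentiated) = 27.185 − 17.935 = 9.250
ΔΔCt = 9.250 − 5.625 = 3.625
Fold change = 2^(−3.625) = 0.0811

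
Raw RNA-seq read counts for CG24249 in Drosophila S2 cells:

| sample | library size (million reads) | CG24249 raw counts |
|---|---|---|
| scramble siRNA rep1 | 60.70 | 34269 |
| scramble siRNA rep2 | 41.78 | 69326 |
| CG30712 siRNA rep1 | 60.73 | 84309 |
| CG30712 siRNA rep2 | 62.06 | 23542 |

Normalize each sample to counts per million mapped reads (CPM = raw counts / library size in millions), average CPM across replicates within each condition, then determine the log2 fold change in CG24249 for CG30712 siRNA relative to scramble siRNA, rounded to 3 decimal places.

-0.331

CPM(scramble siRNA rep1) = 34269 / 60.70 = 564.5634
CPM(scramble siRNA rep2) = 69326 / 41.78 = 1659.3107
CPM(CG30712 siRNA rep1) = 84309 / 60.73 = 1388.2595
CPM(CG30712 siRNA rep2) = 23542 / 62.06 = 379.3426
mean CPM(scramble siRNA) = 1111.9371; mean CPM(CG30712 siRNA) = 883.8010
Fold change = 883.8010 / 1111.9371 = 0.79483
log2(0.79483) = -0.3313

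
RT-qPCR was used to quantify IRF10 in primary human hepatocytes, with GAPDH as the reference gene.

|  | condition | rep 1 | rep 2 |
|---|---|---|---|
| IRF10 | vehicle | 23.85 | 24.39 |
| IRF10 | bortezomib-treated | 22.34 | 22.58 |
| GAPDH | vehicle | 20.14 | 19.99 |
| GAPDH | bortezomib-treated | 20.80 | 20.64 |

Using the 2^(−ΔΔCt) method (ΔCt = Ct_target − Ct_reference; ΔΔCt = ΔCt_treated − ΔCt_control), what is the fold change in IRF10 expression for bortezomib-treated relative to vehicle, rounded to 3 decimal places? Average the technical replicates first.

Mean Ct: IRF10 vehicle 24.120; IRF10 bortezomib-treated 22.460; GAPDH vehicle 20.065; GAPDH bortezomib-treated 20.720
ΔCt(vehicle) = 24.120 − 20.065 = 4.055
ΔCt(bortezomib-treated) = 22.460 − 20.720 = 1.740
ΔΔCt = 1.740 − 4.055 = -2.315
Fold change = 2^(−(-2.315)) = 2^2.315 = 4.9760

4.976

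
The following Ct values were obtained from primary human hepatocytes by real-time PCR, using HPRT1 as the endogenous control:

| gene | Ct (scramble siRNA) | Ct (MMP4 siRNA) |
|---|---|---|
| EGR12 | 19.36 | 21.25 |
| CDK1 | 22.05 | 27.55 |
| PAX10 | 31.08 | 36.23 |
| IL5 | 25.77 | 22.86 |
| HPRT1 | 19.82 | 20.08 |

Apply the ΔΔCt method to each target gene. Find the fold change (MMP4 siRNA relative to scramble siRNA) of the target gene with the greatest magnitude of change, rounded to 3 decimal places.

EGR12: ΔΔCt = (21.25−20.08) − (19.36−19.82) = 1.17 − (-0.46) = 1.63; fold change = 2^-1.63 = 0.323
CDK1: ΔΔCt = (27.55−20.08) − (22.05−19.82) = 7.47 − 2.23 = 5.24; fold change = 2^-5.24 = 0.026
PAX10: ΔΔCt = (36.23−20.08) − (31.08−19.82) = 16.15 − 11.26 = 4.89; fold change = 2^-4.89 = 0.034
IL5: ΔΔCt = (22.86−20.08) − (25.77−19.82) = 2.78 − 5.95 = -3.17; fold change = 2^3.17 = 9.000
CDK1 has the largest |ΔΔCt| = 5.24.

0.026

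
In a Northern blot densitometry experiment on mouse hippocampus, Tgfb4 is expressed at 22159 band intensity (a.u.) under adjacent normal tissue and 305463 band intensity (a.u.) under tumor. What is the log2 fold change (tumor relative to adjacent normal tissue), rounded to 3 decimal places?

Fold change = 305463 / 22159 = 13.7851
log2(13.7851) = 3.7850

3.785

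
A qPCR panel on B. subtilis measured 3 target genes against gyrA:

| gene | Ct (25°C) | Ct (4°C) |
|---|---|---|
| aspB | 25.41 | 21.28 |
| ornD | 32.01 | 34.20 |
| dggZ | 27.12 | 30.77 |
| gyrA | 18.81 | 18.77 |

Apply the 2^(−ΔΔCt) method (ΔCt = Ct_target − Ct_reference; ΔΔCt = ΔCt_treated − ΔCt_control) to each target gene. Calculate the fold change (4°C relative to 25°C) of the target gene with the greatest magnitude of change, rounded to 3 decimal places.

aspB: ΔΔCt = (21.28−18.77) − (25.41−18.81) = 2.51 − 6.60 = -4.09; fold change = 2^4.09 = 17.030
ornD: ΔΔCt = (34.20−18.77) − (32.01−18.81) = 15.43 − 13.20 = 2.23; fold change = 2^-2.23 = 0.213
dggZ: ΔΔCt = (30.77−18.77) − (27.12−18.81) = 12.00 − 8.31 = 3.69; fold change = 2^-3.69 = 0.077
aspB has the largest |ΔΔCt| = 4.09.

17.030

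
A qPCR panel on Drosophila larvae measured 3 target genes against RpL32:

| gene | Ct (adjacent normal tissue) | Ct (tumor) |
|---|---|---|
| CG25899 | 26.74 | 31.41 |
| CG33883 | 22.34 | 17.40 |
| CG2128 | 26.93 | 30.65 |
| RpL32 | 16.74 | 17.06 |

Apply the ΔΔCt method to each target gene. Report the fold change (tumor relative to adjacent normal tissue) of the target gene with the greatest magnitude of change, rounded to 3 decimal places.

CG25899: ΔΔCt = (31.41−17.06) − (26.74−16.74) = 14.35 − 10.00 = 4.35; fold change = 2^-4.35 = 0.049
CG33883: ΔΔCt = (17.40−17.06) − (22.34−16.74) = 0.34 − 5.60 = -5.26; fold change = 2^5.26 = 38.319
CG2128: ΔΔCt = (30.65−17.06) − (26.93−16.74) = 13.59 − 10.19 = 3.40; fold change = 2^-3.40 = 0.095
CG33883 has the largest |ΔΔCt| = 5.26.

38.319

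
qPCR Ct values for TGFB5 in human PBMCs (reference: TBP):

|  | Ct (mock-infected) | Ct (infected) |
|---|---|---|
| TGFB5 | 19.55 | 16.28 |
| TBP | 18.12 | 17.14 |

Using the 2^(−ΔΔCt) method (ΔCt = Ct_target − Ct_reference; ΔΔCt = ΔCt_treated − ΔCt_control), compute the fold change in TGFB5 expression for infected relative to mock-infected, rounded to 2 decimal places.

ΔCt(mock-infected) = 19.550 − 18.120 = 1.430
ΔCt(infected) = 16.280 − 17.140 = -0.860
ΔΔCt = -0.860 − 1.430 = -2.290
Fold change = 2^(−(-2.290)) = 2^2.290 = 4.891

4.89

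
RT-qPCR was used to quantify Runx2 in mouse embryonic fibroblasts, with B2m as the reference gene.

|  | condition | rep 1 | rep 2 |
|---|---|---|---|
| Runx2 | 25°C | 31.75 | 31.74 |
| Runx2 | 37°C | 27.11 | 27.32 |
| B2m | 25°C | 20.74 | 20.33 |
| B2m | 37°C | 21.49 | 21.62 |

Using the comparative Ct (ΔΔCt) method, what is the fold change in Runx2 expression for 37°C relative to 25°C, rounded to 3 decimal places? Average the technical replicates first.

46.851

Mean Ct: Runx2 25°C 31.745; Runx2 37°C 27.215; B2m 25°C 20.535; B2m 37°C 21.555
ΔCt(25°C) = 31.745 − 20.535 = 11.210
ΔCt(37°C) = 27.215 − 21.555 = 5.660
ΔΔCt = 5.660 − 11.210 = -5.550
Fold change = 2^(−(-5.550)) = 2^5.550 = 46.8507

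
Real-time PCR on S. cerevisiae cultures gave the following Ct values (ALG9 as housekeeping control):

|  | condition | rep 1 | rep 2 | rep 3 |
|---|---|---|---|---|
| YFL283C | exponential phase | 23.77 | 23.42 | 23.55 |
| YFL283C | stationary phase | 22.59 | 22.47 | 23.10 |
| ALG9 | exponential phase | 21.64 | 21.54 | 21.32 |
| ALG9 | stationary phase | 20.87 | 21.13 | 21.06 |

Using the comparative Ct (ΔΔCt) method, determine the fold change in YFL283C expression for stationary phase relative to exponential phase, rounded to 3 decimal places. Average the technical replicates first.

1.301

Mean Ct: YFL283C exponential phase 23.580; YFL283C stationary phase 22.720; ALG9 exponential phase 21.500; ALG9 stationary phase 21.020
ΔCt(exponential phase) = 23.580 − 21.500 = 2.080
ΔCt(stationary phase) = 22.720 − 21.020 = 1.700
ΔΔCt = 1.700 − 2.080 = -0.380
Fold change = 2^(−(-0.380)) = 2^0.380 = 1.3013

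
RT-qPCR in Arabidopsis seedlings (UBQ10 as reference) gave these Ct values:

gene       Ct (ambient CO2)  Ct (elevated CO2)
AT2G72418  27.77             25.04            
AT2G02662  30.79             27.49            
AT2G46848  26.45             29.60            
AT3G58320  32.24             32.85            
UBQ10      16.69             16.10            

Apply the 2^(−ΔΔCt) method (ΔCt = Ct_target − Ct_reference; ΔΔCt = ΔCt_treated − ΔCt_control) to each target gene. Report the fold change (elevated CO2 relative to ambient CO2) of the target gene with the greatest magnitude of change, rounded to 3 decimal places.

AT2G72418: ΔΔCt = (25.04−16.10) − (27.77−16.69) = 8.94 − 11.08 = -2.14; fold change = 2^2.14 = 4.408
AT2G02662: ΔΔCt = (27.49−16.10) − (30.79−16.69) = 11.39 − 14.10 = -2.71; fold change = 2^2.71 = 6.543
AT2G46848: ΔΔCt = (29.60−16.10) − (26.45−16.69) = 13.50 − 9.76 = 3.74; fold change = 2^-3.74 = 0.075
AT3G58320: ΔΔCt = (32.85−16.10) − (32.24−16.69) = 16.75 − 15.55 = 1.20; fold change = 2^-1.20 = 0.435
AT2G46848 has the largest |ΔΔCt| = 3.74.

0.075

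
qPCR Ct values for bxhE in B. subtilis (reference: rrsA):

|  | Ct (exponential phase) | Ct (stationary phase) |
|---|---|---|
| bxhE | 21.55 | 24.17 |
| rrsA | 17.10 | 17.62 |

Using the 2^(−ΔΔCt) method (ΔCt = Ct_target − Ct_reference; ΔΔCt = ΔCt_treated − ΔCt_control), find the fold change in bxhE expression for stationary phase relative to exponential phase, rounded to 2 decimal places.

0.23

ΔCt(exponential phase) = 21.550 − 17.100 = 4.450
ΔCt(stationary phase) = 24.170 − 17.620 = 6.550
ΔΔCt = 6.550 − 4.450 = 2.100
Fold change = 2^(−2.100) = 0.233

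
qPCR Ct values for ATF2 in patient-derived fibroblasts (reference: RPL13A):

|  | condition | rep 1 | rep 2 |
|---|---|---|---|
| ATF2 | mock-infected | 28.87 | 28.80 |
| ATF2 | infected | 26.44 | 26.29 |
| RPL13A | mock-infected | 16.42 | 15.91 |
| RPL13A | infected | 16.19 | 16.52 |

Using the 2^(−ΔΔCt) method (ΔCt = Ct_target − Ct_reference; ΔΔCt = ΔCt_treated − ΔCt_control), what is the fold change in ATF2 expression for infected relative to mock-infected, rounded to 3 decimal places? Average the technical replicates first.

6.320

Mean Ct: ATF2 mock-infected 28.835; ATF2 infected 26.365; RPL13A mock-infected 16.165; RPL13A infected 16.355
ΔCt(mock-infected) = 28.835 − 16.165 = 12.670
ΔCt(infected) = 26.365 − 16.355 = 10.010
ΔΔCt = 10.010 − 12.670 = -2.660
Fold change = 2^(−(-2.660)) = 2^2.660 = 6.3203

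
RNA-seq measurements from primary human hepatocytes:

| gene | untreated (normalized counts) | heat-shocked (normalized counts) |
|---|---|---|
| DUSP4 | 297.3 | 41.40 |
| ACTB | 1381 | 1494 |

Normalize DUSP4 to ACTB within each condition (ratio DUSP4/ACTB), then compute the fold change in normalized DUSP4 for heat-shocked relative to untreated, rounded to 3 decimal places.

DUSP4/ACTB (untreated) = 297.3 / 1381 = 0.21528
DUSP4/ACTB (heat-shocked) = 41.40 / 1494 = 0.027711
Fold change = 0.027711 / 0.21528 = 0.1287

0.129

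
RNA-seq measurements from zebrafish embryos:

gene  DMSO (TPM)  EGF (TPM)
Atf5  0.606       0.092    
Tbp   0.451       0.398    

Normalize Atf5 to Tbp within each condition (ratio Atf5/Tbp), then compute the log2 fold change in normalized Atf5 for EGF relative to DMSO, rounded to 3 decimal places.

Atf5/Tbp (DMSO) = 0.606 / 0.451 = 1.3437
Atf5/Tbp (EGF) = 0.092 / 0.398 = 0.23116
Fold change = 0.23116 / 1.3437 = 0.1720
log2(0.1720) = -2.5393

-2.539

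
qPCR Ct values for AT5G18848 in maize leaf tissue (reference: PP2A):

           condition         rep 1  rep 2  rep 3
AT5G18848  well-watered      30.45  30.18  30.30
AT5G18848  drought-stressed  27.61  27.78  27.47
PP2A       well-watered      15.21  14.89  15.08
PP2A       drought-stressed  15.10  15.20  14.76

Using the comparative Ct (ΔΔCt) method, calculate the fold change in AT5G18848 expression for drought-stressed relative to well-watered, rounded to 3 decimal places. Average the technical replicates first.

6.277

Mean Ct: AT5G18848 well-watered 30.310; AT5G18848 drought-stressed 27.620; PP2A well-watered 15.060; PP2A drought-stressed 15.020
ΔCt(well-watered) = 30.310 − 15.060 = 15.250
ΔCt(drought-stressed) = 27.620 − 15.020 = 12.600
ΔΔCt = 12.600 − 15.250 = -2.650
Fold change = 2^(−(-2.650)) = 2^2.650 = 6.2767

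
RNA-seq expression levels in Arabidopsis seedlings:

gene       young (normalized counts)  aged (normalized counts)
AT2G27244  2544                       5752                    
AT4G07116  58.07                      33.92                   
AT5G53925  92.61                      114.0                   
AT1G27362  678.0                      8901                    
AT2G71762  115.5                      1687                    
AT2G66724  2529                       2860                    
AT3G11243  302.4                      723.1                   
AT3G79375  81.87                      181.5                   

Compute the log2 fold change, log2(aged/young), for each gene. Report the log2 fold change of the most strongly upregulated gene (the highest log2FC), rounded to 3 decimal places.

log2(5752/2544) = 1.177  (AT2G27244)
log2(33.92/58.07) = -0.776  (AT4G07116)
log2(114.0/92.61) = 0.300  (AT5G53925)
log2(8901/678.0) = 3.715  (AT1G27362)
log2(1687/115.5) = 3.868  (AT2G71762)
log2(2860/2529) = 0.177  (AT2G66724)
log2(723.1/302.4) = 1.258  (AT3G11243)
log2(181.5/81.87) = 1.149  (AT3G79375)
AT2G71762 is most strongly upregulated.

3.868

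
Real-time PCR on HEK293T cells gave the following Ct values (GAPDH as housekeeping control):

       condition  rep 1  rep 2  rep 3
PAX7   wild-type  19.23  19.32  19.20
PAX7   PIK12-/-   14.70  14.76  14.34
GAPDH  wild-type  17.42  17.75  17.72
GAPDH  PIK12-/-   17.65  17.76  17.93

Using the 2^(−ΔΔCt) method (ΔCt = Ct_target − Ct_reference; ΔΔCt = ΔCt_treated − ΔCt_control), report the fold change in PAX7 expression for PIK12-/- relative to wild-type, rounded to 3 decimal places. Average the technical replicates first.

Mean Ct: PAX7 wild-type 19.250; PAX7 PIK12-/- 14.600; GAPDH wild-type 17.630; GAPDH PIK12-/- 17.780
ΔCt(wild-type) = 19.250 − 17.630 = 1.620
ΔCt(PIK12-/-) = 14.600 − 17.780 = -3.180
ΔΔCt = -3.180 − 1.620 = -4.800
Fold change = 2^(−(-4.800)) = 2^4.800 = 27.8576

27.858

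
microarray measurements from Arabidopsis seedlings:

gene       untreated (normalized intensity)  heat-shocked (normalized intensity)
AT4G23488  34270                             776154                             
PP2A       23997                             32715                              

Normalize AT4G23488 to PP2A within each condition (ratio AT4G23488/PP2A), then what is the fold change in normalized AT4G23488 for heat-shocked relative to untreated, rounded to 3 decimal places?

16.613

AT4G23488/PP2A (untreated) = 34270 / 23997 = 1.4281
AT4G23488/PP2A (heat-shocked) = 776154 / 32715 = 23.725
Fold change = 23.725 / 1.4281 = 16.6128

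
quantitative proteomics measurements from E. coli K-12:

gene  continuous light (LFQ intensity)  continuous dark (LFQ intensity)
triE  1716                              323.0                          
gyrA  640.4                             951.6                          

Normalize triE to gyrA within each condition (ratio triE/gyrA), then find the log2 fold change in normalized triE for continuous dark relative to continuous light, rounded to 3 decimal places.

triE/gyrA (continuous light) = 1716 / 640.4 = 2.6796
triE/gyrA (continuous dark) = 323.0 / 951.6 = 0.33943
Fold change = 0.33943 / 2.6796 = 0.1267
log2(0.1267) = -2.9808

-2.981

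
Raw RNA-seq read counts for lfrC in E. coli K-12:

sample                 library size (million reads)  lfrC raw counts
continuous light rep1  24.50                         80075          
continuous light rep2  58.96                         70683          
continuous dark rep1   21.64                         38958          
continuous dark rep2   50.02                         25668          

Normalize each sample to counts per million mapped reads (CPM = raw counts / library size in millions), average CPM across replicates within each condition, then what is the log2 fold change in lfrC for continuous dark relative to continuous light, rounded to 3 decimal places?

-0.949

CPM(continuous light rep1) = 80075 / 24.50 = 3268.3673
CPM(continuous light rep2) = 70683 / 58.96 = 1198.8297
CPM(continuous dark rep1) = 38958 / 21.64 = 1800.2773
CPM(continuous dark rep2) = 25668 / 50.02 = 513.1547
mean CPM(continuous light) = 2233.5985; mean CPM(continuous dark) = 1156.7160
Fold change = 1156.7160 / 2233.5985 = 0.51787
log2(0.51787) = -0.9493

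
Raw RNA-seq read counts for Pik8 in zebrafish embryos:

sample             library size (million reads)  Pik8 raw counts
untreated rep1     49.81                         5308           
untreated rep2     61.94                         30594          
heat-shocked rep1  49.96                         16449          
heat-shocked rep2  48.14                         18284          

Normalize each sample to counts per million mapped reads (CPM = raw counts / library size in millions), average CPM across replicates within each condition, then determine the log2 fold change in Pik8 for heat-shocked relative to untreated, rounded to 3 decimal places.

CPM(untreated rep1) = 5308 / 49.81 = 106.5649
CPM(untreated rep2) = 30594 / 61.94 = 493.9296
CPM(heat-shocked rep1) = 16449 / 49.96 = 329.2434
CPM(heat-shocked rep2) = 18284 / 48.14 = 379.8089
mean CPM(untreated) = 300.2473; mean CPM(heat-shocked) = 354.5261
Fold change = 354.5261 / 300.2473 = 1.18078
log2(1.18078) = 0.2397

0.240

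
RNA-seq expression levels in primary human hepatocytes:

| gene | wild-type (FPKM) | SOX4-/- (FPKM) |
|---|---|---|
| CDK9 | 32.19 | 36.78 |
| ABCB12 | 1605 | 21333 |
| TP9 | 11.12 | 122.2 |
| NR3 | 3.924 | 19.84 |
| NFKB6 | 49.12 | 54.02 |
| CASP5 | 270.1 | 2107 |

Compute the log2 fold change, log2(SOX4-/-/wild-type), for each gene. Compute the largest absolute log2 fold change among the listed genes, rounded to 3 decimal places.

3.732

log2(36.78/32.19) = 0.192  (CDK9)
log2(21333/1605) = 3.732  (ABCB12)
log2(122.2/11.12) = 3.458  (TP9)
log2(19.84/3.924) = 2.338  (NR3)
log2(54.02/49.12) = 0.137  (NFKB6)
log2(2107/270.1) = 2.964  (CASP5)
The largest magnitude belongs to ABCB12.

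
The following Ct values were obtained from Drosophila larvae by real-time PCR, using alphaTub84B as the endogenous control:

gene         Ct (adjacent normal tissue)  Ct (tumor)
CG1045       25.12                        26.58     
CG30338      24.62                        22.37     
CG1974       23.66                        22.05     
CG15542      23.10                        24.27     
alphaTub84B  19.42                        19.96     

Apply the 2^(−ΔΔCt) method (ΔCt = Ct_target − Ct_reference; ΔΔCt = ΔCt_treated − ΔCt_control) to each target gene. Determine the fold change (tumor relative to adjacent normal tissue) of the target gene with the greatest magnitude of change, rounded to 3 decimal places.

6.916

CG1045: ΔΔCt = (26.58−19.96) − (25.12−19.42) = 6.62 − 5.70 = 0.92; fold change = 2^-0.92 = 0.529
CG30338: ΔΔCt = (22.37−19.96) − (24.62−19.42) = 2.41 − 5.20 = -2.79; fold change = 2^2.79 = 6.916
CG1974: ΔΔCt = (22.05−19.96) − (23.66−19.42) = 2.09 − 4.24 = -2.15; fold change = 2^2.15 = 4.438
CG15542: ΔΔCt = (24.27−19.96) − (23.10−19.42) = 4.31 − 3.68 = 0.63; fold change = 2^-0.63 = 0.646
CG30338 has the largest |ΔΔCt| = 2.79.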